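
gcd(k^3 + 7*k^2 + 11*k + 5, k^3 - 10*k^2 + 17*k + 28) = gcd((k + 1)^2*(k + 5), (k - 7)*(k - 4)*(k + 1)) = k + 1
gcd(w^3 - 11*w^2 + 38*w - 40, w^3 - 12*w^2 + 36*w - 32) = w - 2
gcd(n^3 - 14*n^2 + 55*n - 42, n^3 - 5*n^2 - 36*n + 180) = n - 6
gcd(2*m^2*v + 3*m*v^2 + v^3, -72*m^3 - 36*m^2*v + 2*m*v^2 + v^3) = 2*m + v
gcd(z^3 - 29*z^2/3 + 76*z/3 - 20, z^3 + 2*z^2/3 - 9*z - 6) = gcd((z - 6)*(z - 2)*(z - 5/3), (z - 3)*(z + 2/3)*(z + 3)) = 1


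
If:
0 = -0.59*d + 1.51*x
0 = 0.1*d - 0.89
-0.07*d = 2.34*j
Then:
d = 8.90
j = -0.27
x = 3.48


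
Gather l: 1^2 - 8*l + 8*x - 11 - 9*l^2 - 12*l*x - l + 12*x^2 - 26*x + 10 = -9*l^2 + l*(-12*x - 9) + 12*x^2 - 18*x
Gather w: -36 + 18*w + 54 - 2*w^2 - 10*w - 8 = -2*w^2 + 8*w + 10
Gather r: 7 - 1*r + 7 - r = 14 - 2*r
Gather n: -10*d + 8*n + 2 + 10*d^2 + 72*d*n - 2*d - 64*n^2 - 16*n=10*d^2 - 12*d - 64*n^2 + n*(72*d - 8) + 2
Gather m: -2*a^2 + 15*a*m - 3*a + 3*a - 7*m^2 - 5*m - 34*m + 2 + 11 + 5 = -2*a^2 - 7*m^2 + m*(15*a - 39) + 18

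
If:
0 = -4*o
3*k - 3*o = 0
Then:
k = 0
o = 0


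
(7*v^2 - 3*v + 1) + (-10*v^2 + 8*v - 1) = -3*v^2 + 5*v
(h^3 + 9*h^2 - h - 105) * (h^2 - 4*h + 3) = h^5 + 5*h^4 - 34*h^3 - 74*h^2 + 417*h - 315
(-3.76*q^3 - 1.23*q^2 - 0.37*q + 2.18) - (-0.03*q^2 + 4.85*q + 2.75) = -3.76*q^3 - 1.2*q^2 - 5.22*q - 0.57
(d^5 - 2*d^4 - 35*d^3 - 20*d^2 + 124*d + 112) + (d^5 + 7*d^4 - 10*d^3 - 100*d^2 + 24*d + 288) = 2*d^5 + 5*d^4 - 45*d^3 - 120*d^2 + 148*d + 400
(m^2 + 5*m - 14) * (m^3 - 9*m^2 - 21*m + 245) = m^5 - 4*m^4 - 80*m^3 + 266*m^2 + 1519*m - 3430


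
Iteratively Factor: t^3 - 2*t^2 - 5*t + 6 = (t - 1)*(t^2 - t - 6) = (t - 3)*(t - 1)*(t + 2)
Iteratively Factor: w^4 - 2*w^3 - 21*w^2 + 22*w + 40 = (w + 1)*(w^3 - 3*w^2 - 18*w + 40) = (w - 5)*(w + 1)*(w^2 + 2*w - 8) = (w - 5)*(w + 1)*(w + 4)*(w - 2)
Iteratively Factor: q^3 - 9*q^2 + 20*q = (q - 5)*(q^2 - 4*q) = q*(q - 5)*(q - 4)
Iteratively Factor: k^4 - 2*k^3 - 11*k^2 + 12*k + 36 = (k - 3)*(k^3 + k^2 - 8*k - 12) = (k - 3)^2*(k^2 + 4*k + 4) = (k - 3)^2*(k + 2)*(k + 2)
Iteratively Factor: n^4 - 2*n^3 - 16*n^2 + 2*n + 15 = (n - 1)*(n^3 - n^2 - 17*n - 15) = (n - 1)*(n + 1)*(n^2 - 2*n - 15) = (n - 5)*(n - 1)*(n + 1)*(n + 3)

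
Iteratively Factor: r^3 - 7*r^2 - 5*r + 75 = (r - 5)*(r^2 - 2*r - 15) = (r - 5)*(r + 3)*(r - 5)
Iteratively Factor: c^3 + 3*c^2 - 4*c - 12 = (c + 2)*(c^2 + c - 6) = (c - 2)*(c + 2)*(c + 3)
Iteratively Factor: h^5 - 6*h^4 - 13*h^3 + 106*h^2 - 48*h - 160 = (h + 4)*(h^4 - 10*h^3 + 27*h^2 - 2*h - 40) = (h + 1)*(h + 4)*(h^3 - 11*h^2 + 38*h - 40) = (h - 2)*(h + 1)*(h + 4)*(h^2 - 9*h + 20) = (h - 4)*(h - 2)*(h + 1)*(h + 4)*(h - 5)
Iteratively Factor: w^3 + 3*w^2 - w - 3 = (w + 3)*(w^2 - 1) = (w + 1)*(w + 3)*(w - 1)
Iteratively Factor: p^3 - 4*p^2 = (p)*(p^2 - 4*p) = p^2*(p - 4)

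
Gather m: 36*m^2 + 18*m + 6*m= 36*m^2 + 24*m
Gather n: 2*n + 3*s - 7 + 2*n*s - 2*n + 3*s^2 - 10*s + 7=2*n*s + 3*s^2 - 7*s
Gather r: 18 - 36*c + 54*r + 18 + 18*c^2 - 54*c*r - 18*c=18*c^2 - 54*c + r*(54 - 54*c) + 36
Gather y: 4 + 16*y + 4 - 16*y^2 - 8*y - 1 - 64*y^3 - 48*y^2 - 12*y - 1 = -64*y^3 - 64*y^2 - 4*y + 6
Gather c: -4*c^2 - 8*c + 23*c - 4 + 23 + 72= -4*c^2 + 15*c + 91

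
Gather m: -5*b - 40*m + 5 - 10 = -5*b - 40*m - 5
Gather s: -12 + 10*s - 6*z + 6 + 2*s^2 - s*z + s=2*s^2 + s*(11 - z) - 6*z - 6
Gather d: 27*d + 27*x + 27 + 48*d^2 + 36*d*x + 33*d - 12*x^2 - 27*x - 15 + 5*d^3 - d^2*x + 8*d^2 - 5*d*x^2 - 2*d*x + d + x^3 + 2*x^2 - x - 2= 5*d^3 + d^2*(56 - x) + d*(-5*x^2 + 34*x + 61) + x^3 - 10*x^2 - x + 10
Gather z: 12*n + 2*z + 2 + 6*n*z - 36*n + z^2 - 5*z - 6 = -24*n + z^2 + z*(6*n - 3) - 4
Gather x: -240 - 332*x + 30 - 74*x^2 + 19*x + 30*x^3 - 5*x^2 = 30*x^3 - 79*x^2 - 313*x - 210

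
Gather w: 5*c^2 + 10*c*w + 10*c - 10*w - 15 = 5*c^2 + 10*c + w*(10*c - 10) - 15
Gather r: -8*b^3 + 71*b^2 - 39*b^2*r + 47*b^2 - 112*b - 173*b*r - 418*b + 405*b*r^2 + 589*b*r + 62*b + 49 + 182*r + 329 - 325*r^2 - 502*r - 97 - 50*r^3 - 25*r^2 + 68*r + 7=-8*b^3 + 118*b^2 - 468*b - 50*r^3 + r^2*(405*b - 350) + r*(-39*b^2 + 416*b - 252) + 288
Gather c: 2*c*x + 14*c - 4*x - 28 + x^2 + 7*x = c*(2*x + 14) + x^2 + 3*x - 28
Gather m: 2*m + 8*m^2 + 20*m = 8*m^2 + 22*m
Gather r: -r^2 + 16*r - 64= -r^2 + 16*r - 64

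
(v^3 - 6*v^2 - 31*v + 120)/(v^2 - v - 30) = (v^2 - 11*v + 24)/(v - 6)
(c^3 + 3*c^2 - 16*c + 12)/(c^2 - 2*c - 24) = (-c^3 - 3*c^2 + 16*c - 12)/(-c^2 + 2*c + 24)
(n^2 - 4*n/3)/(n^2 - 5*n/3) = (3*n - 4)/(3*n - 5)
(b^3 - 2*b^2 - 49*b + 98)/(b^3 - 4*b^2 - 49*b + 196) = (b - 2)/(b - 4)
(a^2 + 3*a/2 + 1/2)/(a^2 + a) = (a + 1/2)/a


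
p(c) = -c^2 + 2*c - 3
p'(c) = 2 - 2*c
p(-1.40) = -7.76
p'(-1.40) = 4.80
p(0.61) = -2.15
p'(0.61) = 0.78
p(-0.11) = -3.23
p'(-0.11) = 2.22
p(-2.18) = -12.11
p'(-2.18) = 6.36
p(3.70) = -9.29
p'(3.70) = -5.40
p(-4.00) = -27.00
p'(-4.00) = 10.00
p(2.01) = -3.02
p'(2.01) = -2.02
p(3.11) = -6.45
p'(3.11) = -4.22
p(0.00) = -3.00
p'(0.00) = 2.00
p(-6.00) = -51.00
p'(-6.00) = 14.00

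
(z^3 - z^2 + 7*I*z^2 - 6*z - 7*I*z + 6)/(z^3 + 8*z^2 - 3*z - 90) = (z^3 + z^2*(-1 + 7*I) - z*(6 + 7*I) + 6)/(z^3 + 8*z^2 - 3*z - 90)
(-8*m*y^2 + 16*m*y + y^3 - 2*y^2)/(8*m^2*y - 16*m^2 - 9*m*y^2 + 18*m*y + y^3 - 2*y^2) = y/(-m + y)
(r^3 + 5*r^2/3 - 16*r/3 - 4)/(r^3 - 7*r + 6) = (r + 2/3)/(r - 1)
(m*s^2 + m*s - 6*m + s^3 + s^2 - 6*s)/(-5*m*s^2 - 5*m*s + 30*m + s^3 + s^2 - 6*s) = (m + s)/(-5*m + s)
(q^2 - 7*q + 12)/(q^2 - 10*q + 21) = (q - 4)/(q - 7)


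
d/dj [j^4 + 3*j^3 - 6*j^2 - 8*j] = 4*j^3 + 9*j^2 - 12*j - 8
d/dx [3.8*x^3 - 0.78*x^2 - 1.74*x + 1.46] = 11.4*x^2 - 1.56*x - 1.74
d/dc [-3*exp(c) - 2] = -3*exp(c)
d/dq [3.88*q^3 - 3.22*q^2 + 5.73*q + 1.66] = 11.64*q^2 - 6.44*q + 5.73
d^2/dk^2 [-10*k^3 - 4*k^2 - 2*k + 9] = -60*k - 8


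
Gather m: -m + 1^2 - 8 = -m - 7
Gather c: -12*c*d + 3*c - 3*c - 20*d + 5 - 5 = -12*c*d - 20*d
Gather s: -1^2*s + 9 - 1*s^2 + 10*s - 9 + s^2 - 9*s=0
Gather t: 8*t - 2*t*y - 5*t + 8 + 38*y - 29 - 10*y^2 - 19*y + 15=t*(3 - 2*y) - 10*y^2 + 19*y - 6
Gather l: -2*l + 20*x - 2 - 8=-2*l + 20*x - 10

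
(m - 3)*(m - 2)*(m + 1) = m^3 - 4*m^2 + m + 6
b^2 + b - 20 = (b - 4)*(b + 5)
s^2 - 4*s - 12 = (s - 6)*(s + 2)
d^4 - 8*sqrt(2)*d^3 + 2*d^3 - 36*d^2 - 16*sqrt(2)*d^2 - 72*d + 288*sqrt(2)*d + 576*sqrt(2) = (d - 6)*(d + 2)*(d + 6)*(d - 8*sqrt(2))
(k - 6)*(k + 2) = k^2 - 4*k - 12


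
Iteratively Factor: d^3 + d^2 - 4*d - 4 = (d + 2)*(d^2 - d - 2) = (d - 2)*(d + 2)*(d + 1)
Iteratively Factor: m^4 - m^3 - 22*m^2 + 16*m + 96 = (m - 4)*(m^3 + 3*m^2 - 10*m - 24) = (m - 4)*(m - 3)*(m^2 + 6*m + 8) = (m - 4)*(m - 3)*(m + 2)*(m + 4)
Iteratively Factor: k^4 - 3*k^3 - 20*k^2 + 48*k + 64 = (k - 4)*(k^3 + k^2 - 16*k - 16) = (k - 4)*(k + 4)*(k^2 - 3*k - 4) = (k - 4)^2*(k + 4)*(k + 1)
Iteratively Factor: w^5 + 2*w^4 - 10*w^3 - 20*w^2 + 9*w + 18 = (w - 3)*(w^4 + 5*w^3 + 5*w^2 - 5*w - 6) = (w - 3)*(w + 2)*(w^3 + 3*w^2 - w - 3) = (w - 3)*(w + 2)*(w + 3)*(w^2 - 1) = (w - 3)*(w - 1)*(w + 2)*(w + 3)*(w + 1)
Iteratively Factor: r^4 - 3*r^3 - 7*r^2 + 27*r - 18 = (r + 3)*(r^3 - 6*r^2 + 11*r - 6) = (r - 1)*(r + 3)*(r^2 - 5*r + 6) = (r - 2)*(r - 1)*(r + 3)*(r - 3)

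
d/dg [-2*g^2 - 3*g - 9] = -4*g - 3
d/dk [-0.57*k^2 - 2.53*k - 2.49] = -1.14*k - 2.53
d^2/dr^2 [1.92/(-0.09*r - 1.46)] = -0.031104/(0.09*r + 1.46)^3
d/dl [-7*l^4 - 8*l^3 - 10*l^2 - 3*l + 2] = -28*l^3 - 24*l^2 - 20*l - 3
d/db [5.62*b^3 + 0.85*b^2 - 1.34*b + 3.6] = 16.86*b^2 + 1.7*b - 1.34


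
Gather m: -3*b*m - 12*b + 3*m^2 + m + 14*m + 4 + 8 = -12*b + 3*m^2 + m*(15 - 3*b) + 12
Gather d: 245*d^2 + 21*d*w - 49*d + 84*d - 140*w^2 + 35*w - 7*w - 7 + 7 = 245*d^2 + d*(21*w + 35) - 140*w^2 + 28*w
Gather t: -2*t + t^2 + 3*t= t^2 + t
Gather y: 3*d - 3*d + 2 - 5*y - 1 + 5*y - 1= 0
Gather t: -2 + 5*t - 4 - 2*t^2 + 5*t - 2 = -2*t^2 + 10*t - 8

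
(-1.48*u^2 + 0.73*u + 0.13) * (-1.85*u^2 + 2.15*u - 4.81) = 2.738*u^4 - 4.5325*u^3 + 8.4478*u^2 - 3.2318*u - 0.6253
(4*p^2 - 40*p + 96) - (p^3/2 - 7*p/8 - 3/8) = -p^3/2 + 4*p^2 - 313*p/8 + 771/8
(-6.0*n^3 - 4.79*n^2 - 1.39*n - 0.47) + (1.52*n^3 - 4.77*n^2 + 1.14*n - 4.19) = -4.48*n^3 - 9.56*n^2 - 0.25*n - 4.66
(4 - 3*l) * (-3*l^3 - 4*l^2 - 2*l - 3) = 9*l^4 - 10*l^2 + l - 12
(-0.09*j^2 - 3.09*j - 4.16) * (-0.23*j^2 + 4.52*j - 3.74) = 0.0207*j^4 + 0.3039*j^3 - 12.6734*j^2 - 7.2466*j + 15.5584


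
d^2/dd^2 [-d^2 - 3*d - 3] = -2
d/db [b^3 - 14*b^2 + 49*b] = 3*b^2 - 28*b + 49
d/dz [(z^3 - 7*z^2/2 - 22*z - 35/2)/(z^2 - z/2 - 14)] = (4*z^4 - 4*z^3 - 73*z^2 + 532*z + 1197)/(4*z^4 - 4*z^3 - 111*z^2 + 56*z + 784)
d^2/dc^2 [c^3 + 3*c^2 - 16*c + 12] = 6*c + 6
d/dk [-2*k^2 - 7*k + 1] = -4*k - 7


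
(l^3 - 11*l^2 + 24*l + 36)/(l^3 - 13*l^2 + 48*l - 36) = (l + 1)/(l - 1)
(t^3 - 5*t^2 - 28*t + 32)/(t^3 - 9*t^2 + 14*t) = (t^3 - 5*t^2 - 28*t + 32)/(t*(t^2 - 9*t + 14))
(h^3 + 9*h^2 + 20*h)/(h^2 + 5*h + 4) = h*(h + 5)/(h + 1)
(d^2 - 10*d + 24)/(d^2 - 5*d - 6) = (d - 4)/(d + 1)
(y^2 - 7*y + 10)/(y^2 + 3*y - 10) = (y - 5)/(y + 5)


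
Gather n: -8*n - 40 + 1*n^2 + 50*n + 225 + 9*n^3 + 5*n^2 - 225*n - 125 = 9*n^3 + 6*n^2 - 183*n + 60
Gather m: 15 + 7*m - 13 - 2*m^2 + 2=-2*m^2 + 7*m + 4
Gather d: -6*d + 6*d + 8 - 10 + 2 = 0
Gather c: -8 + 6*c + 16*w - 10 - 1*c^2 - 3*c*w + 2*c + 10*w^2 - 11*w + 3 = -c^2 + c*(8 - 3*w) + 10*w^2 + 5*w - 15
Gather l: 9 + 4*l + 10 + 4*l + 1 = 8*l + 20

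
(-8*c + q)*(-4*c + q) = 32*c^2 - 12*c*q + q^2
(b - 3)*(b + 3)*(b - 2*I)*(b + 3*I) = b^4 + I*b^3 - 3*b^2 - 9*I*b - 54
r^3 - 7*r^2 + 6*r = r*(r - 6)*(r - 1)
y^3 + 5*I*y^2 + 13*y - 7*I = (y - I)^2*(y + 7*I)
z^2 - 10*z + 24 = (z - 6)*(z - 4)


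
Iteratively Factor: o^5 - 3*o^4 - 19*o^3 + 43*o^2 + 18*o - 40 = (o - 1)*(o^4 - 2*o^3 - 21*o^2 + 22*o + 40) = (o - 1)*(o + 4)*(o^3 - 6*o^2 + 3*o + 10) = (o - 2)*(o - 1)*(o + 4)*(o^2 - 4*o - 5) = (o - 2)*(o - 1)*(o + 1)*(o + 4)*(o - 5)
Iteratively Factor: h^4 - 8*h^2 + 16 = (h + 2)*(h^3 - 2*h^2 - 4*h + 8) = (h - 2)*(h + 2)*(h^2 - 4) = (h - 2)*(h + 2)^2*(h - 2)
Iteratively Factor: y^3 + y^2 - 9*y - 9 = (y + 1)*(y^2 - 9) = (y - 3)*(y + 1)*(y + 3)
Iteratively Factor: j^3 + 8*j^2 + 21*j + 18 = (j + 3)*(j^2 + 5*j + 6) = (j + 3)^2*(j + 2)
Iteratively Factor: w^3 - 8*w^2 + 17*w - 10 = (w - 5)*(w^2 - 3*w + 2) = (w - 5)*(w - 1)*(w - 2)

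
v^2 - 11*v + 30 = (v - 6)*(v - 5)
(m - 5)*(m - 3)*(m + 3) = m^3 - 5*m^2 - 9*m + 45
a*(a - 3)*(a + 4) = a^3 + a^2 - 12*a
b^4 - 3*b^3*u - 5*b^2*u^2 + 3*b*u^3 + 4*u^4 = (b - 4*u)*(b - u)*(b + u)^2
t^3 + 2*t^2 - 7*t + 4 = (t - 1)^2*(t + 4)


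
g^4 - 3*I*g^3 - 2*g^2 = g^2*(g - 2*I)*(g - I)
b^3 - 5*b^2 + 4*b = b*(b - 4)*(b - 1)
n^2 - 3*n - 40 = (n - 8)*(n + 5)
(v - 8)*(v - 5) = v^2 - 13*v + 40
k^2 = k^2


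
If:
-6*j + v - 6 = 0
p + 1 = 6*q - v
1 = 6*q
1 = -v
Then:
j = -7/6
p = 1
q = 1/6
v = -1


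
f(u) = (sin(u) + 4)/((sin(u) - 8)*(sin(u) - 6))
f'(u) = cos(u)/((sin(u) - 8)*(sin(u) - 6)) - (sin(u) + 4)*cos(u)/((sin(u) - 8)*(sin(u) - 6)^2) - (sin(u) + 4)*cos(u)/((sin(u) - 8)^2*(sin(u) - 6))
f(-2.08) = 0.05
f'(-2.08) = -0.01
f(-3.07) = 0.08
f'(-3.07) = -0.04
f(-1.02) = 0.05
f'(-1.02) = 0.02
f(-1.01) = 0.05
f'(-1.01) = 0.02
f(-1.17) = 0.05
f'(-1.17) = 0.01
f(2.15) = 0.13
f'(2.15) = -0.04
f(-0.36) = 0.07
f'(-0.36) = 0.04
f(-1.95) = 0.05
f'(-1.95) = -0.01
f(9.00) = 0.10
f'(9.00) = -0.05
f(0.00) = 0.08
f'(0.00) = 0.05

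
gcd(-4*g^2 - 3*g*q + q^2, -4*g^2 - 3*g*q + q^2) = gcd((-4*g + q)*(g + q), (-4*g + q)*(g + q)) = -4*g^2 - 3*g*q + q^2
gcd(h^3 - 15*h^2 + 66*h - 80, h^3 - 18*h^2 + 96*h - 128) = h^2 - 10*h + 16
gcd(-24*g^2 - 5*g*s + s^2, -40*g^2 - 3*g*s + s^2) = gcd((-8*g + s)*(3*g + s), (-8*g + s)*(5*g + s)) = -8*g + s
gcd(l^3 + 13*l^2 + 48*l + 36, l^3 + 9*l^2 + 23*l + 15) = l + 1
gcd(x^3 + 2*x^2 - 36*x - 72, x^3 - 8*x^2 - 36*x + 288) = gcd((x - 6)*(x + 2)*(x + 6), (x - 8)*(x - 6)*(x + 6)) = x^2 - 36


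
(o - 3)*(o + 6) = o^2 + 3*o - 18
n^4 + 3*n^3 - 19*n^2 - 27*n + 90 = (n - 3)*(n - 2)*(n + 3)*(n + 5)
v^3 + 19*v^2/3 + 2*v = v*(v + 1/3)*(v + 6)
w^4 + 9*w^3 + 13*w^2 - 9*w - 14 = (w - 1)*(w + 1)*(w + 2)*(w + 7)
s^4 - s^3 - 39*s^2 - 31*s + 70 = (s - 7)*(s - 1)*(s + 2)*(s + 5)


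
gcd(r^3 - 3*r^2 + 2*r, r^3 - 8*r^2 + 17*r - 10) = r^2 - 3*r + 2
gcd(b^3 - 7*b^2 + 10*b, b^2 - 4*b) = b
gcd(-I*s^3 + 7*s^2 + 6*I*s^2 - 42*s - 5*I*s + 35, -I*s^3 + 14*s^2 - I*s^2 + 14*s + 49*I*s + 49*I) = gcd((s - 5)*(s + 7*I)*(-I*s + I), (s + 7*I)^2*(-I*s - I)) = s + 7*I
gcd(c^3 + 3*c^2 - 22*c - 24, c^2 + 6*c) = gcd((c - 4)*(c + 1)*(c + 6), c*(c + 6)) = c + 6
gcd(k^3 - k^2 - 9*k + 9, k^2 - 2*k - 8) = 1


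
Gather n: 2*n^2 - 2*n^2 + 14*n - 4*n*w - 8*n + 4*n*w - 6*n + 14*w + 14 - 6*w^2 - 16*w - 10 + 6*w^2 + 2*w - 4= 0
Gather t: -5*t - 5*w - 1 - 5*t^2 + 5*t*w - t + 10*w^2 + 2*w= -5*t^2 + t*(5*w - 6) + 10*w^2 - 3*w - 1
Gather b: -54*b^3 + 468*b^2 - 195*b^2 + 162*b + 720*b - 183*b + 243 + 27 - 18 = -54*b^3 + 273*b^2 + 699*b + 252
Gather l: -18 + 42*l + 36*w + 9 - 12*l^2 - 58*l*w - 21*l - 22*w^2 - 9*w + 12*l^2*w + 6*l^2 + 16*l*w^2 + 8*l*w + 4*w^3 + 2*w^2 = l^2*(12*w - 6) + l*(16*w^2 - 50*w + 21) + 4*w^3 - 20*w^2 + 27*w - 9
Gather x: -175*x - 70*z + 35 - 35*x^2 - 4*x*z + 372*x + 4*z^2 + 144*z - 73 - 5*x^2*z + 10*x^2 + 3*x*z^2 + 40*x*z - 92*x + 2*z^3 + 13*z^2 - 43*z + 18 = x^2*(-5*z - 25) + x*(3*z^2 + 36*z + 105) + 2*z^3 + 17*z^2 + 31*z - 20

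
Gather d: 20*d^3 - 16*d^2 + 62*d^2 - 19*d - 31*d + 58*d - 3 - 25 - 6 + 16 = 20*d^3 + 46*d^2 + 8*d - 18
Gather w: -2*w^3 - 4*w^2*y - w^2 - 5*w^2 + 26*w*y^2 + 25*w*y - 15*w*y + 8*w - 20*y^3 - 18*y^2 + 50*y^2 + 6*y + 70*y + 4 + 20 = -2*w^3 + w^2*(-4*y - 6) + w*(26*y^2 + 10*y + 8) - 20*y^3 + 32*y^2 + 76*y + 24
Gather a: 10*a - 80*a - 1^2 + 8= 7 - 70*a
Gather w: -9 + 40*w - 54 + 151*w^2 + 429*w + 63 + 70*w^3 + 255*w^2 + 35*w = 70*w^3 + 406*w^2 + 504*w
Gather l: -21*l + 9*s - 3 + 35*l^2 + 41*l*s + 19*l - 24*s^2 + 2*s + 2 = 35*l^2 + l*(41*s - 2) - 24*s^2 + 11*s - 1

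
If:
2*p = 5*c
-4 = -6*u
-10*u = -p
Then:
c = 8/3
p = 20/3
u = 2/3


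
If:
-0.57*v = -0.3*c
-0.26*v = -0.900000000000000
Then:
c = 6.58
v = 3.46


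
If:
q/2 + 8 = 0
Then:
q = -16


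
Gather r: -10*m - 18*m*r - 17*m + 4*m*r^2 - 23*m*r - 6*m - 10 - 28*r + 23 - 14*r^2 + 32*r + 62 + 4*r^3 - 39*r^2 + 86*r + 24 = -33*m + 4*r^3 + r^2*(4*m - 53) + r*(90 - 41*m) + 99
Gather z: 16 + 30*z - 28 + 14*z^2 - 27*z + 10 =14*z^2 + 3*z - 2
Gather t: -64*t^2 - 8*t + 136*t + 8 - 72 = -64*t^2 + 128*t - 64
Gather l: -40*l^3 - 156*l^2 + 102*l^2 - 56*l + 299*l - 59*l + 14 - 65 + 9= -40*l^3 - 54*l^2 + 184*l - 42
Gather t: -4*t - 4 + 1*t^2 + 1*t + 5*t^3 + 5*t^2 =5*t^3 + 6*t^2 - 3*t - 4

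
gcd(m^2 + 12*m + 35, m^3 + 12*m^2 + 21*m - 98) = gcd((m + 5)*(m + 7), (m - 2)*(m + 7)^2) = m + 7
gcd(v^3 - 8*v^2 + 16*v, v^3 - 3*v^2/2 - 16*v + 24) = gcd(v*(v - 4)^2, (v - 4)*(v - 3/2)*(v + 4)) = v - 4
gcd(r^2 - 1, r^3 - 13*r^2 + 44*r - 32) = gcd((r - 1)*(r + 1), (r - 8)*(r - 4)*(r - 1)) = r - 1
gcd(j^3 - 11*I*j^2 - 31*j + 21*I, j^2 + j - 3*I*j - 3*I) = j - 3*I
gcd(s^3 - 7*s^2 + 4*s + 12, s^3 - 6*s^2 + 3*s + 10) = s^2 - s - 2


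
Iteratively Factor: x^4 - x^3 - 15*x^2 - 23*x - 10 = (x + 2)*(x^3 - 3*x^2 - 9*x - 5) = (x + 1)*(x + 2)*(x^2 - 4*x - 5) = (x + 1)^2*(x + 2)*(x - 5)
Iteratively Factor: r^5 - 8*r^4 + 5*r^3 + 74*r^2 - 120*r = (r - 4)*(r^4 - 4*r^3 - 11*r^2 + 30*r) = r*(r - 4)*(r^3 - 4*r^2 - 11*r + 30) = r*(r - 4)*(r - 2)*(r^2 - 2*r - 15) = r*(r - 5)*(r - 4)*(r - 2)*(r + 3)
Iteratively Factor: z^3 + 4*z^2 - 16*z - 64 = (z - 4)*(z^2 + 8*z + 16) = (z - 4)*(z + 4)*(z + 4)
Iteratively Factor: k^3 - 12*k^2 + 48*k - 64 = (k - 4)*(k^2 - 8*k + 16) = (k - 4)^2*(k - 4)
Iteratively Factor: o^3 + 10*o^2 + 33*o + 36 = (o + 3)*(o^2 + 7*o + 12) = (o + 3)^2*(o + 4)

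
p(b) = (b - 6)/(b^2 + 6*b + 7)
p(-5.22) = -3.83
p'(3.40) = 0.05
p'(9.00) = 0.00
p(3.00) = -0.09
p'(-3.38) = -2.61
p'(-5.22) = -5.47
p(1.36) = -0.27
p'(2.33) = 0.09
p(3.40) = -0.07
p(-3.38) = 5.05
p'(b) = (-2*b - 6)*(b - 6)/(b^2 + 6*b + 7)^2 + 1/(b^2 + 6*b + 7)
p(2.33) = -0.14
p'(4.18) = 0.03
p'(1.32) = 0.21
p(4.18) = -0.04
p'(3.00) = 0.06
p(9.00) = 0.02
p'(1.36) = 0.20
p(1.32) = -0.28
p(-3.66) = 6.17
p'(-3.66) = -5.85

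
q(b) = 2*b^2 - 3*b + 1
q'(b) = 4*b - 3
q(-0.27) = 1.96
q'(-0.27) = -4.08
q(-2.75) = 24.38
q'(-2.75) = -14.00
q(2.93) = 9.38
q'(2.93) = 8.72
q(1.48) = 0.94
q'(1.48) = 2.92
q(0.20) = 0.48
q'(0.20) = -2.20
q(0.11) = 0.69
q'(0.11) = -2.56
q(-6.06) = 92.63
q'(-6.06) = -27.24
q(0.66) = -0.11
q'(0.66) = -0.36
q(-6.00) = 91.00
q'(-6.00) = -27.00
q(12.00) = 253.00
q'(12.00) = 45.00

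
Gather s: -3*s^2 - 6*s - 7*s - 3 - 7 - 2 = -3*s^2 - 13*s - 12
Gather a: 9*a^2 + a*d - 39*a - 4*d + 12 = 9*a^2 + a*(d - 39) - 4*d + 12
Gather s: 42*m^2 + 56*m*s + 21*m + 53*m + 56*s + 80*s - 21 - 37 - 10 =42*m^2 + 74*m + s*(56*m + 136) - 68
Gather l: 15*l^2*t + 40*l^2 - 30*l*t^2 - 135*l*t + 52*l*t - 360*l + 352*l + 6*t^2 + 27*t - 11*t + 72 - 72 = l^2*(15*t + 40) + l*(-30*t^2 - 83*t - 8) + 6*t^2 + 16*t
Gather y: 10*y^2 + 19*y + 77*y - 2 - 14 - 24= 10*y^2 + 96*y - 40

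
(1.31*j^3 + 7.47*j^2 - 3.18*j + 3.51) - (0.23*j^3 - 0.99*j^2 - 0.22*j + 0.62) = 1.08*j^3 + 8.46*j^2 - 2.96*j + 2.89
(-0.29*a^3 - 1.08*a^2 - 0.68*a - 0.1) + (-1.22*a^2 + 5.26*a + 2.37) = -0.29*a^3 - 2.3*a^2 + 4.58*a + 2.27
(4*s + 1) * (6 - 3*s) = -12*s^2 + 21*s + 6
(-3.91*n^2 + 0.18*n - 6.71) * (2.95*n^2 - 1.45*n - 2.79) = -11.5345*n^4 + 6.2005*n^3 - 9.1466*n^2 + 9.2273*n + 18.7209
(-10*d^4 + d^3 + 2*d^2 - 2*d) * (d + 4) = -10*d^5 - 39*d^4 + 6*d^3 + 6*d^2 - 8*d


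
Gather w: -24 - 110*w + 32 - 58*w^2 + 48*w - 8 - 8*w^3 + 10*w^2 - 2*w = -8*w^3 - 48*w^2 - 64*w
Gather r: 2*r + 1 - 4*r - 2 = -2*r - 1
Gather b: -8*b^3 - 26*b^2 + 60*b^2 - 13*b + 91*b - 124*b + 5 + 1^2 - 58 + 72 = -8*b^3 + 34*b^2 - 46*b + 20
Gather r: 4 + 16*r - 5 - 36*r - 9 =-20*r - 10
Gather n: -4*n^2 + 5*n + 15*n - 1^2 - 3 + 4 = -4*n^2 + 20*n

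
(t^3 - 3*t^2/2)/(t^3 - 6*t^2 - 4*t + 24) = t^2*(t - 3/2)/(t^3 - 6*t^2 - 4*t + 24)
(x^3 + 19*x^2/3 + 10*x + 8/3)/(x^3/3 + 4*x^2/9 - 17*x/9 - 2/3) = 3*(x^2 + 6*x + 8)/(x^2 + x - 6)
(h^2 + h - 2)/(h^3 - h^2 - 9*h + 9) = (h + 2)/(h^2 - 9)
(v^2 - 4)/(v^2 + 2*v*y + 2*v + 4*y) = (v - 2)/(v + 2*y)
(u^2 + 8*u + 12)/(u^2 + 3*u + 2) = (u + 6)/(u + 1)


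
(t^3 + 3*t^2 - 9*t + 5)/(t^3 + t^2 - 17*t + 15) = (t - 1)/(t - 3)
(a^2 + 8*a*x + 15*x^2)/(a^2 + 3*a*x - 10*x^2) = (-a - 3*x)/(-a + 2*x)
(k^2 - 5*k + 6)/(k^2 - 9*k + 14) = (k - 3)/(k - 7)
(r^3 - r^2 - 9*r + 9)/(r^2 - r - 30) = (-r^3 + r^2 + 9*r - 9)/(-r^2 + r + 30)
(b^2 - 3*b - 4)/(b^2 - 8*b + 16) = (b + 1)/(b - 4)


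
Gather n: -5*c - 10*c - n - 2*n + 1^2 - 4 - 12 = -15*c - 3*n - 15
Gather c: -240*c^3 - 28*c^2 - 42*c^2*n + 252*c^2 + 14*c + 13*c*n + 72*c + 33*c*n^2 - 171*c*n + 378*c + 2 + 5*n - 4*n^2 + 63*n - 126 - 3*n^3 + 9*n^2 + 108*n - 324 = -240*c^3 + c^2*(224 - 42*n) + c*(33*n^2 - 158*n + 464) - 3*n^3 + 5*n^2 + 176*n - 448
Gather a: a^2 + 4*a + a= a^2 + 5*a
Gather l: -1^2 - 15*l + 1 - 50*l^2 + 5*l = -50*l^2 - 10*l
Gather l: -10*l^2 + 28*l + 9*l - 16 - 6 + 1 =-10*l^2 + 37*l - 21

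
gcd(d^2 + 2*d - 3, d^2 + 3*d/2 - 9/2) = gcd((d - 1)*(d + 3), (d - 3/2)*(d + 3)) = d + 3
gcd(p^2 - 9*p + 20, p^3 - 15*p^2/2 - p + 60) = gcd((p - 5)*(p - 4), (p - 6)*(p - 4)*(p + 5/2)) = p - 4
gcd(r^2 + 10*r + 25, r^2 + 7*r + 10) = r + 5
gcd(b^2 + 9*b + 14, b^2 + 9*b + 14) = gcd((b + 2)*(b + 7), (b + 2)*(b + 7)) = b^2 + 9*b + 14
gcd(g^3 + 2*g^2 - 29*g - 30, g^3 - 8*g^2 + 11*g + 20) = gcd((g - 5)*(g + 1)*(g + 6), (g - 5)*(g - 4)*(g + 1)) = g^2 - 4*g - 5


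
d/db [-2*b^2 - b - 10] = -4*b - 1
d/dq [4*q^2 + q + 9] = 8*q + 1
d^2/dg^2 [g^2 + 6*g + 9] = 2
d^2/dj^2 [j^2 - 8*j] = 2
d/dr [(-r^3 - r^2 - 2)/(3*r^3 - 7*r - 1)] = (r*(3*r + 2)*(-3*r^3 + 7*r + 1) + (9*r^2 - 7)*(r^3 + r^2 + 2))/(-3*r^3 + 7*r + 1)^2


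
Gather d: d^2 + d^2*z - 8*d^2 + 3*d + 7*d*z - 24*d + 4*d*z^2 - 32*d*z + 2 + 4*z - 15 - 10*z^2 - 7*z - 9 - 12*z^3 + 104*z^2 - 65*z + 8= d^2*(z - 7) + d*(4*z^2 - 25*z - 21) - 12*z^3 + 94*z^2 - 68*z - 14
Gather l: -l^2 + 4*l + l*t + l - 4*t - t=-l^2 + l*(t + 5) - 5*t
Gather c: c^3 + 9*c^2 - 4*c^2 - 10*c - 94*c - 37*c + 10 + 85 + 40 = c^3 + 5*c^2 - 141*c + 135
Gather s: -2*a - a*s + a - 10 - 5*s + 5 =-a + s*(-a - 5) - 5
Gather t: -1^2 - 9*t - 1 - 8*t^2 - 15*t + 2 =-8*t^2 - 24*t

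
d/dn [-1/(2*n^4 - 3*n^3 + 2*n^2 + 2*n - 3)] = (8*n^3 - 9*n^2 + 4*n + 2)/(2*n^4 - 3*n^3 + 2*n^2 + 2*n - 3)^2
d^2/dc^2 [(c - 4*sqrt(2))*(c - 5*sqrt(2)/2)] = 2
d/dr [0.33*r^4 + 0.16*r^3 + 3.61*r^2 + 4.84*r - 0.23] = 1.32*r^3 + 0.48*r^2 + 7.22*r + 4.84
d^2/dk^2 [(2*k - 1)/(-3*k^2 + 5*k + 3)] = 2*((2*k - 1)*(6*k - 5)^2 + (18*k - 13)*(-3*k^2 + 5*k + 3))/(-3*k^2 + 5*k + 3)^3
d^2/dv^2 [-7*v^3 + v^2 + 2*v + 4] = 2 - 42*v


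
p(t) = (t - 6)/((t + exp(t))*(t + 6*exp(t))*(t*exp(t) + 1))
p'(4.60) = 0.00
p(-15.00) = -0.09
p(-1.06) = 15.35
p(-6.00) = -0.34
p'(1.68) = 0.01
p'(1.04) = 0.07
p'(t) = (t - 6)*(-t*exp(t) - exp(t))/((t + exp(t))*(t + 6*exp(t))*(t*exp(t) + 1)^2) + (t - 6)*(-6*exp(t) - 1)/((t + exp(t))*(t + 6*exp(t))^2*(t*exp(t) + 1)) + (t - 6)*(-exp(t) - 1)/((t + exp(t))^2*(t + 6*exp(t))*(t*exp(t) + 1)) + 1/((t + exp(t))*(t + 6*exp(t))*(t*exp(t) + 1)) = (-(t - 6)*(t + 1)*(t + exp(t))*(t + 6*exp(t))*exp(t) - (t - 6)*(t + exp(t))*(t*exp(t) + 1)*(6*exp(t) + 1) - (t - 6)*(t + 6*exp(t))*(t*exp(t) + 1)*(exp(t) + 1) + (t + exp(t))*(t + 6*exp(t))*(t*exp(t) + 1))/((t + exp(t))^2*(t + 6*exp(t))^2*(t*exp(t) + 1)^2)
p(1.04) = -0.02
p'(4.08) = 0.00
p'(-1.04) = -15.54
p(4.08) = -0.00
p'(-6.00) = -0.09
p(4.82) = -0.00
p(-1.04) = 15.00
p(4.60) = -0.00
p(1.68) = -0.00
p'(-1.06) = -19.09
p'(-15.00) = -0.00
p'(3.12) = 0.00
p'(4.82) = 0.00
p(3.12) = -0.00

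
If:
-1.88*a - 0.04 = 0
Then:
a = -0.02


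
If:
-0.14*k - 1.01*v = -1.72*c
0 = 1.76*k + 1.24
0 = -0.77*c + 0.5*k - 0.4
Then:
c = -0.98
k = -0.70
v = -1.57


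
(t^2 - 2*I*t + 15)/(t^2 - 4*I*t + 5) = (t + 3*I)/(t + I)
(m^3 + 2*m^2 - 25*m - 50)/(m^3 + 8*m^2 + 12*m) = (m^2 - 25)/(m*(m + 6))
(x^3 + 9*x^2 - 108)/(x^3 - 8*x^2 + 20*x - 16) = (x^3 + 9*x^2 - 108)/(x^3 - 8*x^2 + 20*x - 16)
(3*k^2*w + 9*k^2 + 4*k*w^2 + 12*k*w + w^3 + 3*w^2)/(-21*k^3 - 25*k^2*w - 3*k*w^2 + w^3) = (w + 3)/(-7*k + w)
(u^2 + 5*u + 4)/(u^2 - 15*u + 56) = (u^2 + 5*u + 4)/(u^2 - 15*u + 56)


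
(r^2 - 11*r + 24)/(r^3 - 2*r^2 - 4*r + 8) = (r^2 - 11*r + 24)/(r^3 - 2*r^2 - 4*r + 8)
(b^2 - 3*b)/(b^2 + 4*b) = (b - 3)/(b + 4)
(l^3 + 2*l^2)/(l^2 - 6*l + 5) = l^2*(l + 2)/(l^2 - 6*l + 5)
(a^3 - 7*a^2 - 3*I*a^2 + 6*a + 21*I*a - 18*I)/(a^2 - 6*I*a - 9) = (a^2 - 7*a + 6)/(a - 3*I)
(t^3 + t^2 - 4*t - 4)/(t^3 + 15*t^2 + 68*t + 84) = (t^2 - t - 2)/(t^2 + 13*t + 42)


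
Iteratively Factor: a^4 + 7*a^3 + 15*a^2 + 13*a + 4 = (a + 1)*(a^3 + 6*a^2 + 9*a + 4) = (a + 1)*(a + 4)*(a^2 + 2*a + 1) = (a + 1)^2*(a + 4)*(a + 1)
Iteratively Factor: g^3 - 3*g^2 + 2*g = (g - 1)*(g^2 - 2*g) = g*(g - 1)*(g - 2)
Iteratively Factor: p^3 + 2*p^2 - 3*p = (p + 3)*(p^2 - p) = p*(p + 3)*(p - 1)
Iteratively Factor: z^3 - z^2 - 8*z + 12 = (z + 3)*(z^2 - 4*z + 4) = (z - 2)*(z + 3)*(z - 2)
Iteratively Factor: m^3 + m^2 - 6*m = (m + 3)*(m^2 - 2*m) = (m - 2)*(m + 3)*(m)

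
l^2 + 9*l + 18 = (l + 3)*(l + 6)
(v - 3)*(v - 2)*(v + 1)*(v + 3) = v^4 - v^3 - 11*v^2 + 9*v + 18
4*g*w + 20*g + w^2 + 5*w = (4*g + w)*(w + 5)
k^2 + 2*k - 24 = (k - 4)*(k + 6)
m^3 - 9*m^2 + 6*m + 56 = (m - 7)*(m - 4)*(m + 2)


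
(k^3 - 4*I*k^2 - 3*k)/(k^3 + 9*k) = (k - I)/(k + 3*I)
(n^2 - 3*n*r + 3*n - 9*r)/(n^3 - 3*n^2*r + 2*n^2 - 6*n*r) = (n + 3)/(n*(n + 2))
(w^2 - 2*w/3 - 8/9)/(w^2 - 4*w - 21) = (-9*w^2 + 6*w + 8)/(9*(-w^2 + 4*w + 21))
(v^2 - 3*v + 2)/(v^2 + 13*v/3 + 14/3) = 3*(v^2 - 3*v + 2)/(3*v^2 + 13*v + 14)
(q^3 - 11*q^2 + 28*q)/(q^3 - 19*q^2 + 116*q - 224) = q/(q - 8)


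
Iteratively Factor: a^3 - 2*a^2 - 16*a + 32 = (a - 4)*(a^2 + 2*a - 8) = (a - 4)*(a - 2)*(a + 4)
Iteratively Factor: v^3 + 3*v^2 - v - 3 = (v + 3)*(v^2 - 1) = (v + 1)*(v + 3)*(v - 1)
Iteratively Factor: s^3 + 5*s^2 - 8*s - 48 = (s + 4)*(s^2 + s - 12) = (s - 3)*(s + 4)*(s + 4)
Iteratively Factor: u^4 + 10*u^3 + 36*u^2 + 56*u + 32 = (u + 2)*(u^3 + 8*u^2 + 20*u + 16) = (u + 2)^2*(u^2 + 6*u + 8) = (u + 2)^2*(u + 4)*(u + 2)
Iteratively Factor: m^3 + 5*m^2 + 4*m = (m + 1)*(m^2 + 4*m) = (m + 1)*(m + 4)*(m)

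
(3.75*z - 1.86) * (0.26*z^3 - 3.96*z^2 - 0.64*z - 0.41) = 0.975*z^4 - 15.3336*z^3 + 4.9656*z^2 - 0.3471*z + 0.7626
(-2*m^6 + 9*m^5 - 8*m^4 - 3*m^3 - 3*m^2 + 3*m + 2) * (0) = 0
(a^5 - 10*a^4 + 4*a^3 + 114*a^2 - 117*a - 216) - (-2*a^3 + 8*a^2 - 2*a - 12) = a^5 - 10*a^4 + 6*a^3 + 106*a^2 - 115*a - 204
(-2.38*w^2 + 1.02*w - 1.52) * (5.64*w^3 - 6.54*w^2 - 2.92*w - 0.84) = -13.4232*w^5 + 21.318*w^4 - 8.294*w^3 + 8.9616*w^2 + 3.5816*w + 1.2768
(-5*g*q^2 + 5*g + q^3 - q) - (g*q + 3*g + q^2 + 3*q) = -5*g*q^2 - g*q + 2*g + q^3 - q^2 - 4*q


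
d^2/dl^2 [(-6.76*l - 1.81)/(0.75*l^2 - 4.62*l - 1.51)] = ((1.5*l - 4.62)*(3.0*l - 9.24)*(6.76*l + 1.81) + (30.42*l - 59.7474)*(-0.75*l^2 + 4.62*l + 1.51))/(-0.75*l^2 + 4.62*l + 1.51)^3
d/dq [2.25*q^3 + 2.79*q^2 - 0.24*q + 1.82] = 6.75*q^2 + 5.58*q - 0.24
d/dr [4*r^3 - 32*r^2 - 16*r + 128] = 12*r^2 - 64*r - 16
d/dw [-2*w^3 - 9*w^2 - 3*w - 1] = -6*w^2 - 18*w - 3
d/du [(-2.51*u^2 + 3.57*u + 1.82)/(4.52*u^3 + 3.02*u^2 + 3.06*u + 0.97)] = (11.3452*u^4 - 32.2728*u^3 - 43.1412*u^2 - 15.8622*u - 2.1063)/(20.4304*u^6 + 27.3008*u^5 + 36.7828*u^4 + 27.2512*u^3 + 15.2224*u^2 + 5.9364*u + 0.9409)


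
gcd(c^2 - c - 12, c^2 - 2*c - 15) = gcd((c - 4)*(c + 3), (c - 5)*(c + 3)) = c + 3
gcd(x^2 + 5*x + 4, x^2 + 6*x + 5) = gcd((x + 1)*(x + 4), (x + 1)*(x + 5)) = x + 1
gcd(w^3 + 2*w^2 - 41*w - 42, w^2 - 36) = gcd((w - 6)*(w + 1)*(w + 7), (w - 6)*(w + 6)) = w - 6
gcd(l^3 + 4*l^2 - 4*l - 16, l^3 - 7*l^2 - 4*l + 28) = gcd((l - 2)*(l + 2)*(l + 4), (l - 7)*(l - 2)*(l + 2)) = l^2 - 4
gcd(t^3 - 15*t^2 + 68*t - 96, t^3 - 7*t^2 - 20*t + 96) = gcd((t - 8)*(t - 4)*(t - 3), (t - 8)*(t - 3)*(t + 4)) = t^2 - 11*t + 24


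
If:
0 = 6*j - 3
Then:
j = 1/2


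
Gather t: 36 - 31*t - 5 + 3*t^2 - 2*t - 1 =3*t^2 - 33*t + 30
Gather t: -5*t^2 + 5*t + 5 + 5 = -5*t^2 + 5*t + 10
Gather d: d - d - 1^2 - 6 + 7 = 0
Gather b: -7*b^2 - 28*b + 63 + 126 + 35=-7*b^2 - 28*b + 224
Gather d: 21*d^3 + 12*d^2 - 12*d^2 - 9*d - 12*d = 21*d^3 - 21*d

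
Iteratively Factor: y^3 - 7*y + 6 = (y - 1)*(y^2 + y - 6) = (y - 2)*(y - 1)*(y + 3)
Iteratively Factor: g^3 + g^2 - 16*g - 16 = (g + 1)*(g^2 - 16) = (g + 1)*(g + 4)*(g - 4)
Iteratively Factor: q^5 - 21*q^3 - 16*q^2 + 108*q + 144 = (q + 3)*(q^4 - 3*q^3 - 12*q^2 + 20*q + 48) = (q - 4)*(q + 3)*(q^3 + q^2 - 8*q - 12) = (q - 4)*(q - 3)*(q + 3)*(q^2 + 4*q + 4) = (q - 4)*(q - 3)*(q + 2)*(q + 3)*(q + 2)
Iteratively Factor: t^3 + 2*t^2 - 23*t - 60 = (t + 3)*(t^2 - t - 20) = (t - 5)*(t + 3)*(t + 4)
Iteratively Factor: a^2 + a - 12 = (a + 4)*(a - 3)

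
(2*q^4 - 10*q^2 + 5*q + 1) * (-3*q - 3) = -6*q^5 - 6*q^4 + 30*q^3 + 15*q^2 - 18*q - 3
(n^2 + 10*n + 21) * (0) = 0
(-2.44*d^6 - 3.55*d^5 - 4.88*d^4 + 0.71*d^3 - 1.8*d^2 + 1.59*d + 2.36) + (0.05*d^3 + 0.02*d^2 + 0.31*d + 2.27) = -2.44*d^6 - 3.55*d^5 - 4.88*d^4 + 0.76*d^3 - 1.78*d^2 + 1.9*d + 4.63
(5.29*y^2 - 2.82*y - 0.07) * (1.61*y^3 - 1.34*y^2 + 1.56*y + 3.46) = 8.5169*y^5 - 11.6288*y^4 + 11.9185*y^3 + 13.998*y^2 - 9.8664*y - 0.2422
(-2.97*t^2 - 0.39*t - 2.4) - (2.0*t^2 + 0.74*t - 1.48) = -4.97*t^2 - 1.13*t - 0.92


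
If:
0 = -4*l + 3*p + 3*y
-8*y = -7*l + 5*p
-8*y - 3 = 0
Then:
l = -27/8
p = -33/8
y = -3/8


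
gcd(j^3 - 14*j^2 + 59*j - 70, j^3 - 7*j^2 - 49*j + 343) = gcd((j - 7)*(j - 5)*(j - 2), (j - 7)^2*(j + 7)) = j - 7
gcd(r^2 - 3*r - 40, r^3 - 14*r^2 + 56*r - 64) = r - 8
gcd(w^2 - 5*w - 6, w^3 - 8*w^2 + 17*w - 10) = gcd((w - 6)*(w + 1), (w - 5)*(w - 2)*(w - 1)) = 1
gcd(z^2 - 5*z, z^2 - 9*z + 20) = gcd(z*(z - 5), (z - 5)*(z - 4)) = z - 5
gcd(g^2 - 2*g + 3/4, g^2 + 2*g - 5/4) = g - 1/2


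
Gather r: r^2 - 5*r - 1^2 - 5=r^2 - 5*r - 6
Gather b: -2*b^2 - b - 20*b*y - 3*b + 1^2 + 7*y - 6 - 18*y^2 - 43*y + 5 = -2*b^2 + b*(-20*y - 4) - 18*y^2 - 36*y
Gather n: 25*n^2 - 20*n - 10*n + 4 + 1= 25*n^2 - 30*n + 5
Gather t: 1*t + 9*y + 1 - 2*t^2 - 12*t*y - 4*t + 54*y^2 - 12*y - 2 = -2*t^2 + t*(-12*y - 3) + 54*y^2 - 3*y - 1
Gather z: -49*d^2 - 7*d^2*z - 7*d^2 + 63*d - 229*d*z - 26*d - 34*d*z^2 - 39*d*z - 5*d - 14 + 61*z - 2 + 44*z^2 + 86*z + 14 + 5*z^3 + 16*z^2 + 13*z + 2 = -56*d^2 + 32*d + 5*z^3 + z^2*(60 - 34*d) + z*(-7*d^2 - 268*d + 160)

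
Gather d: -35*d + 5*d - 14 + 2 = -30*d - 12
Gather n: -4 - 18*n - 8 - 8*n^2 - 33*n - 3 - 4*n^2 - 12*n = -12*n^2 - 63*n - 15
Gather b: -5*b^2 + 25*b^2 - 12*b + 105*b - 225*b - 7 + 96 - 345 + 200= 20*b^2 - 132*b - 56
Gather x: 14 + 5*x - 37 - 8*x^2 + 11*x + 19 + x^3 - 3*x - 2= x^3 - 8*x^2 + 13*x - 6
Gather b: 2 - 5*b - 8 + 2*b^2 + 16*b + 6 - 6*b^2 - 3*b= -4*b^2 + 8*b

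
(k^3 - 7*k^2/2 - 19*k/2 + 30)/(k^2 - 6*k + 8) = (2*k^2 + k - 15)/(2*(k - 2))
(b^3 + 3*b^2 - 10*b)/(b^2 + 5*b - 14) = b*(b + 5)/(b + 7)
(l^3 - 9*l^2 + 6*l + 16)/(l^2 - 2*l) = l - 7 - 8/l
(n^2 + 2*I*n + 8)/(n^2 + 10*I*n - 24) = (n - 2*I)/(n + 6*I)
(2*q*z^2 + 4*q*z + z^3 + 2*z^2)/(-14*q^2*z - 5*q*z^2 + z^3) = (z + 2)/(-7*q + z)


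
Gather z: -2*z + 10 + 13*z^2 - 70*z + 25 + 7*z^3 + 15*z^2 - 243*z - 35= 7*z^3 + 28*z^2 - 315*z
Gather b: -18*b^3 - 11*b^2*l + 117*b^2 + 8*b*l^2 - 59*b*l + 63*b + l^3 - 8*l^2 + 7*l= -18*b^3 + b^2*(117 - 11*l) + b*(8*l^2 - 59*l + 63) + l^3 - 8*l^2 + 7*l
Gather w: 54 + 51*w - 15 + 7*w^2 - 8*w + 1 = 7*w^2 + 43*w + 40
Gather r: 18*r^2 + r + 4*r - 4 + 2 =18*r^2 + 5*r - 2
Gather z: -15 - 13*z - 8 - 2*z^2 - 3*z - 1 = -2*z^2 - 16*z - 24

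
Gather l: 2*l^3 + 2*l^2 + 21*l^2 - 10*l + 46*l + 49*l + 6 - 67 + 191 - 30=2*l^3 + 23*l^2 + 85*l + 100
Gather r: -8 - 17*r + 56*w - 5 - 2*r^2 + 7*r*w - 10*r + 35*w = -2*r^2 + r*(7*w - 27) + 91*w - 13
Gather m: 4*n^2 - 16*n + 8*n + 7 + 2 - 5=4*n^2 - 8*n + 4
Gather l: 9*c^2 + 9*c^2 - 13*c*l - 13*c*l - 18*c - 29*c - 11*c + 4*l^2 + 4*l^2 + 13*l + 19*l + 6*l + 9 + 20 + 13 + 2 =18*c^2 - 58*c + 8*l^2 + l*(38 - 26*c) + 44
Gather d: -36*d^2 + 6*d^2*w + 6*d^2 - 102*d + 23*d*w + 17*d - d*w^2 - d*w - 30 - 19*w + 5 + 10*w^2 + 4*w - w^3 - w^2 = d^2*(6*w - 30) + d*(-w^2 + 22*w - 85) - w^3 + 9*w^2 - 15*w - 25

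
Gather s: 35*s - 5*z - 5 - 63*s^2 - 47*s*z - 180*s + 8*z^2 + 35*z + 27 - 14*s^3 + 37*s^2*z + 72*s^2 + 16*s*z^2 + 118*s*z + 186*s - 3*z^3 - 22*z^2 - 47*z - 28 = -14*s^3 + s^2*(37*z + 9) + s*(16*z^2 + 71*z + 41) - 3*z^3 - 14*z^2 - 17*z - 6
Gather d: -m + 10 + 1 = 11 - m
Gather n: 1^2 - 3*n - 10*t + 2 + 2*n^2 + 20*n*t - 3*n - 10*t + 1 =2*n^2 + n*(20*t - 6) - 20*t + 4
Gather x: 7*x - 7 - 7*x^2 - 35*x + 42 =-7*x^2 - 28*x + 35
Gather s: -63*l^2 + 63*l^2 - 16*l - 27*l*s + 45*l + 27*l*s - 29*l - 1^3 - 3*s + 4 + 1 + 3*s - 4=0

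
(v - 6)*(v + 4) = v^2 - 2*v - 24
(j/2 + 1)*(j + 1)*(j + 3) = j^3/2 + 3*j^2 + 11*j/2 + 3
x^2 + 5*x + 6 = (x + 2)*(x + 3)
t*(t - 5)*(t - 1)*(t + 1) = t^4 - 5*t^3 - t^2 + 5*t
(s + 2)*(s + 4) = s^2 + 6*s + 8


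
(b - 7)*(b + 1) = b^2 - 6*b - 7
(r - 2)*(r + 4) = r^2 + 2*r - 8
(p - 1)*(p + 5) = p^2 + 4*p - 5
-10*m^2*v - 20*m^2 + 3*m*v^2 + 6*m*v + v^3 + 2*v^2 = (-2*m + v)*(5*m + v)*(v + 2)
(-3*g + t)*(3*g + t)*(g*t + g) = -9*g^3*t - 9*g^3 + g*t^3 + g*t^2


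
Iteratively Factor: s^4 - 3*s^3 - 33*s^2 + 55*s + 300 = (s + 4)*(s^3 - 7*s^2 - 5*s + 75) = (s - 5)*(s + 4)*(s^2 - 2*s - 15) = (s - 5)^2*(s + 4)*(s + 3)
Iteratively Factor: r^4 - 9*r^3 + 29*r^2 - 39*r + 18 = (r - 3)*(r^3 - 6*r^2 + 11*r - 6) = (r - 3)*(r - 2)*(r^2 - 4*r + 3) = (r - 3)*(r - 2)*(r - 1)*(r - 3)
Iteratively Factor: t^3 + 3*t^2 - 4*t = (t - 1)*(t^2 + 4*t) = (t - 1)*(t + 4)*(t)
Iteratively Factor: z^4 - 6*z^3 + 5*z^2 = (z - 5)*(z^3 - z^2) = z*(z - 5)*(z^2 - z) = z*(z - 5)*(z - 1)*(z)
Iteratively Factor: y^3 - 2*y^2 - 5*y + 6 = (y - 1)*(y^2 - y - 6) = (y - 1)*(y + 2)*(y - 3)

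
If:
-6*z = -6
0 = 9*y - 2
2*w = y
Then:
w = 1/9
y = 2/9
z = 1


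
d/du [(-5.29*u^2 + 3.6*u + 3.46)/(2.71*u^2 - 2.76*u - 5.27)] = (4.8444*u^2 + 37.0034*u - 9.4224)/(7.3441*u^4 - 14.9592*u^3 - 20.9458*u^2 + 29.0904*u + 27.7729)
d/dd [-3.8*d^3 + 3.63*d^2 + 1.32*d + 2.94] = -11.4*d^2 + 7.26*d + 1.32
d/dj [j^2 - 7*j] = 2*j - 7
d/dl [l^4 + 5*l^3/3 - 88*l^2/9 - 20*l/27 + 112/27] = 4*l^3 + 5*l^2 - 176*l/9 - 20/27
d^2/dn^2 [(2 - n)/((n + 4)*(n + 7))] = 2*(-n^3 + 6*n^2 + 150*n + 494)/(n^6 + 33*n^5 + 447*n^4 + 3179*n^3 + 12516*n^2 + 25872*n + 21952)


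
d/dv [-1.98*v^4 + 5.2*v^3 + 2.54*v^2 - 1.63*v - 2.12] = -7.92*v^3 + 15.6*v^2 + 5.08*v - 1.63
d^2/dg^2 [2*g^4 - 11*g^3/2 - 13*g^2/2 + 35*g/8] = 24*g^2 - 33*g - 13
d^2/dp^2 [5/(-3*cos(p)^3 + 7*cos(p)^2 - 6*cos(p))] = 5*((-33*cos(p) + 56*cos(2*p) - 27*cos(3*p))*(3*cos(p)^2 - 7*cos(p) + 6)*cos(p)/4 - 2*(9*cos(p)^2 - 14*cos(p) + 6)^2*sin(p)^2)/((3*cos(p)^2 - 7*cos(p) + 6)^3*cos(p)^3)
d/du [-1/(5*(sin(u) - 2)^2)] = 2*cos(u)/(5*(sin(u) - 2)^3)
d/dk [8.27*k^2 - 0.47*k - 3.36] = 16.54*k - 0.47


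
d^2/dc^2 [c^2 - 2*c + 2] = 2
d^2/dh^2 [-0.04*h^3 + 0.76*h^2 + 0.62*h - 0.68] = 1.52 - 0.24*h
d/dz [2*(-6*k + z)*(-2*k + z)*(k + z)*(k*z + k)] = 2*k*(12*k^3 + 8*k^2*z + 4*k^2 - 21*k*z^2 - 14*k*z + 4*z^3 + 3*z^2)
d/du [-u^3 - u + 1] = -3*u^2 - 1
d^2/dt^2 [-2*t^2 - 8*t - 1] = -4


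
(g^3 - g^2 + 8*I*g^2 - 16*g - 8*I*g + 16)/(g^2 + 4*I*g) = g - 1 + 4*I - 4*I/g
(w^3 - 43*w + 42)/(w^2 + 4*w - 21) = (w^2 - 7*w + 6)/(w - 3)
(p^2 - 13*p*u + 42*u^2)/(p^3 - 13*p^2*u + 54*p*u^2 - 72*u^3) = (p - 7*u)/(p^2 - 7*p*u + 12*u^2)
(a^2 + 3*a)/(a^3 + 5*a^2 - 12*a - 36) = a*(a + 3)/(a^3 + 5*a^2 - 12*a - 36)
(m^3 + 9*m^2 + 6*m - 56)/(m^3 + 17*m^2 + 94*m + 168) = (m - 2)/(m + 6)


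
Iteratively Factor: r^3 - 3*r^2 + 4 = (r + 1)*(r^2 - 4*r + 4) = (r - 2)*(r + 1)*(r - 2)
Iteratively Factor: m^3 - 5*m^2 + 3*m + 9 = (m - 3)*(m^2 - 2*m - 3) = (m - 3)*(m + 1)*(m - 3)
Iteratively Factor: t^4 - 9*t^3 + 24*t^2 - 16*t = (t)*(t^3 - 9*t^2 + 24*t - 16) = t*(t - 1)*(t^2 - 8*t + 16) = t*(t - 4)*(t - 1)*(t - 4)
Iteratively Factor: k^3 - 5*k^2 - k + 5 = (k - 5)*(k^2 - 1) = (k - 5)*(k + 1)*(k - 1)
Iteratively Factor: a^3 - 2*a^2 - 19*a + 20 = (a + 4)*(a^2 - 6*a + 5) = (a - 1)*(a + 4)*(a - 5)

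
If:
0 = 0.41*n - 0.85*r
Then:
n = 2.07317073170732*r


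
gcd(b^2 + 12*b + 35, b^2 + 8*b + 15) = b + 5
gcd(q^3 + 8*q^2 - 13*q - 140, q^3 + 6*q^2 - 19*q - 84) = q^2 + 3*q - 28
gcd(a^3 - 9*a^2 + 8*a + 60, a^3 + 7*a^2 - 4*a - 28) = a + 2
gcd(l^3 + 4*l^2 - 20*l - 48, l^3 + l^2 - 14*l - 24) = l^2 - 2*l - 8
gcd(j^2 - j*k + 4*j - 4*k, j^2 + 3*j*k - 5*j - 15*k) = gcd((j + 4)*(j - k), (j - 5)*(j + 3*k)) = 1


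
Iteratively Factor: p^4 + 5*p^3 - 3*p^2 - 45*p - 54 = (p + 3)*(p^3 + 2*p^2 - 9*p - 18) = (p + 2)*(p + 3)*(p^2 - 9) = (p + 2)*(p + 3)^2*(p - 3)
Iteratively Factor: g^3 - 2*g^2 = (g)*(g^2 - 2*g) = g*(g - 2)*(g)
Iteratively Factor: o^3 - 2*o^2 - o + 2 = (o - 2)*(o^2 - 1) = (o - 2)*(o - 1)*(o + 1)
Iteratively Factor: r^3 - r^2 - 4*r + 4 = (r - 1)*(r^2 - 4) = (r - 1)*(r + 2)*(r - 2)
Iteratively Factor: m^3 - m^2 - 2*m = (m)*(m^2 - m - 2) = m*(m - 2)*(m + 1)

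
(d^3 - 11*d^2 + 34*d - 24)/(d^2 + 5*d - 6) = (d^2 - 10*d + 24)/(d + 6)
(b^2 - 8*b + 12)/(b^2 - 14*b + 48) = (b - 2)/(b - 8)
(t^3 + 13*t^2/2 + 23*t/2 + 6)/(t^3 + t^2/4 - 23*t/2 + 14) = 2*(2*t^2 + 5*t + 3)/(4*t^2 - 15*t + 14)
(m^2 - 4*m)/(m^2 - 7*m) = (m - 4)/(m - 7)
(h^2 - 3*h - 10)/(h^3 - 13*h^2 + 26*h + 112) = (h - 5)/(h^2 - 15*h + 56)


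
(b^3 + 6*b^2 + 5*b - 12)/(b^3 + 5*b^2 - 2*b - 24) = (b - 1)/(b - 2)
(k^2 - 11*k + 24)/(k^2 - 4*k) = (k^2 - 11*k + 24)/(k*(k - 4))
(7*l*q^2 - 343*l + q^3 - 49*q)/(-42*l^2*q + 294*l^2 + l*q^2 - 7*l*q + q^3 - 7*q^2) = (q + 7)/(-6*l + q)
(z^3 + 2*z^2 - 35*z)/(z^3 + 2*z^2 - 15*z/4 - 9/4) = 4*z*(z^2 + 2*z - 35)/(4*z^3 + 8*z^2 - 15*z - 9)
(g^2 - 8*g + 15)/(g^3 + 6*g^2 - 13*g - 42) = (g - 5)/(g^2 + 9*g + 14)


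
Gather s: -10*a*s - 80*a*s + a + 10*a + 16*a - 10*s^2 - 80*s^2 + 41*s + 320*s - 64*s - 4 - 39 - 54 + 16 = 27*a - 90*s^2 + s*(297 - 90*a) - 81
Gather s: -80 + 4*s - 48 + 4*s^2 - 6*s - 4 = 4*s^2 - 2*s - 132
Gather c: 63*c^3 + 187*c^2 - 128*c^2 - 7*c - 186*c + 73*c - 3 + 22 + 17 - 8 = 63*c^3 + 59*c^2 - 120*c + 28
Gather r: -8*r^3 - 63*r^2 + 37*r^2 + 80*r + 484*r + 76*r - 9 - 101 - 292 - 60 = -8*r^3 - 26*r^2 + 640*r - 462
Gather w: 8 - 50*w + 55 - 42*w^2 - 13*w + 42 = -42*w^2 - 63*w + 105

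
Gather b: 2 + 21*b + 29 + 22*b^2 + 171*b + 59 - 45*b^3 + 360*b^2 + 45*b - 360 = -45*b^3 + 382*b^2 + 237*b - 270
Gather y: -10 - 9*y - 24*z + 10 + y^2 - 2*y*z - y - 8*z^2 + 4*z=y^2 + y*(-2*z - 10) - 8*z^2 - 20*z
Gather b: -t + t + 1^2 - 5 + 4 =0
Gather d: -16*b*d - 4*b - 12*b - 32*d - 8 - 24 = -16*b + d*(-16*b - 32) - 32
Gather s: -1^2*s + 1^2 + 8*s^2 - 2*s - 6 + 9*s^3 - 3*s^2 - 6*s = 9*s^3 + 5*s^2 - 9*s - 5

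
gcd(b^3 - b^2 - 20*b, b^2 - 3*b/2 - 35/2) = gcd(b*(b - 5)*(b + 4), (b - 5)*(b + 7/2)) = b - 5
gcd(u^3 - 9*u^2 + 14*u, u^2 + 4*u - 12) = u - 2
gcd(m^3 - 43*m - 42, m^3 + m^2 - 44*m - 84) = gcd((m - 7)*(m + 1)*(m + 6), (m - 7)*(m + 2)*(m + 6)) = m^2 - m - 42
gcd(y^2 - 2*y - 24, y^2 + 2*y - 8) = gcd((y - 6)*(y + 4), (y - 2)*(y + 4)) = y + 4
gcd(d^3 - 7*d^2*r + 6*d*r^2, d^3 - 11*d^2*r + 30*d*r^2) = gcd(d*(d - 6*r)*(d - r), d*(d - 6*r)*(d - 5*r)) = -d^2 + 6*d*r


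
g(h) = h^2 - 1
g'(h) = 2*h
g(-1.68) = 1.82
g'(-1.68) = -3.36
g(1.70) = 1.89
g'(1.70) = 3.40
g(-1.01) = 0.02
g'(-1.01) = -2.02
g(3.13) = 8.80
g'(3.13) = 6.26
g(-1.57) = 1.46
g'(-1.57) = -3.14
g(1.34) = 0.80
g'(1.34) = 2.68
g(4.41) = 18.45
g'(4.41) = 8.82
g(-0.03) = -1.00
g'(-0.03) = -0.06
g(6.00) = 35.00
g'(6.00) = 12.00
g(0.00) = -1.00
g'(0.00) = 0.00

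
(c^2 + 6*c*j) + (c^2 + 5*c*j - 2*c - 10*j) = 2*c^2 + 11*c*j - 2*c - 10*j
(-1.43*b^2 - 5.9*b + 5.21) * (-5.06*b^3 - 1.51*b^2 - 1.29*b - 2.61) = 7.2358*b^5 + 32.0133*b^4 - 15.6089*b^3 + 3.4762*b^2 + 8.6781*b - 13.5981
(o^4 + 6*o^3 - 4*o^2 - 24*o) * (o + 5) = o^5 + 11*o^4 + 26*o^3 - 44*o^2 - 120*o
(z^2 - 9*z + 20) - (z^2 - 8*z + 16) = 4 - z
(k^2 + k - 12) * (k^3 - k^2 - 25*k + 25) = k^5 - 38*k^3 + 12*k^2 + 325*k - 300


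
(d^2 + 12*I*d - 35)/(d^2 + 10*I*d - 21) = (d + 5*I)/(d + 3*I)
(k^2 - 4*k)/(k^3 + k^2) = (k - 4)/(k*(k + 1))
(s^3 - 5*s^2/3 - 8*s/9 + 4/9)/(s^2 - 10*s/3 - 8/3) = (3*s^2 - 7*s + 2)/(3*(s - 4))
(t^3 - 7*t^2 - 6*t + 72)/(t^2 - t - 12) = t - 6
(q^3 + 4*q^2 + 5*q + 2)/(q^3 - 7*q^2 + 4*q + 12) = (q^2 + 3*q + 2)/(q^2 - 8*q + 12)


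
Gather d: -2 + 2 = 0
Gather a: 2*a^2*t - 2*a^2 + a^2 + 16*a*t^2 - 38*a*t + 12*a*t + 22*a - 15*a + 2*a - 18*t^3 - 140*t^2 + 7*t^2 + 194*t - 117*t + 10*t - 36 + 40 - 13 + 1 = a^2*(2*t - 1) + a*(16*t^2 - 26*t + 9) - 18*t^3 - 133*t^2 + 87*t - 8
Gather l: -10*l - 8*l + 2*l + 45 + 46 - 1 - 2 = 88 - 16*l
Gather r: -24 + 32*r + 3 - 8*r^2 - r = -8*r^2 + 31*r - 21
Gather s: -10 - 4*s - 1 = -4*s - 11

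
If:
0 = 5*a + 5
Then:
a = -1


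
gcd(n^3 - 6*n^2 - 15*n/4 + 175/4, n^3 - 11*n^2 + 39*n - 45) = n - 5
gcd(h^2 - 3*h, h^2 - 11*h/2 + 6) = 1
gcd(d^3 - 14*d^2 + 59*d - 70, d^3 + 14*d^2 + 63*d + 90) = 1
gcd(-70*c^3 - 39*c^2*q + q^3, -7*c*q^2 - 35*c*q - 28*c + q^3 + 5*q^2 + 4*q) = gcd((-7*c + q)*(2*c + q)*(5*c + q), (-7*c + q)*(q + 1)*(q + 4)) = -7*c + q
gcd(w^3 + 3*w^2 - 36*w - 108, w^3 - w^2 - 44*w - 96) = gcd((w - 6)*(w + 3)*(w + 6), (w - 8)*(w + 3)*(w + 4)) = w + 3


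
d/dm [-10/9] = 0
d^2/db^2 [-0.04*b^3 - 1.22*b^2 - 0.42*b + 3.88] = -0.24*b - 2.44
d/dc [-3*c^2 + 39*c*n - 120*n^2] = -6*c + 39*n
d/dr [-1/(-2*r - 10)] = -1/(2*(r + 5)^2)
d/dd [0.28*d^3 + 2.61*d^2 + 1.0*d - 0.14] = 0.84*d^2 + 5.22*d + 1.0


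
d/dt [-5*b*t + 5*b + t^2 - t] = -5*b + 2*t - 1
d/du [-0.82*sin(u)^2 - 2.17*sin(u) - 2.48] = -(1.64*sin(u) + 2.17)*cos(u)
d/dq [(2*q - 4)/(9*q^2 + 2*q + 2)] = 6*(-3*q^2 + 12*q + 2)/(81*q^4 + 36*q^3 + 40*q^2 + 8*q + 4)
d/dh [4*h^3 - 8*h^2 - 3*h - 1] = 12*h^2 - 16*h - 3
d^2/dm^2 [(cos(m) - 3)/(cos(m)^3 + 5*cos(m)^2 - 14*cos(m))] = (2*(cos(m) - 3)*(3*cos(m)^2 + 10*cos(m) - 14)^2*sin(m)^2 - (cos(m)^2 + 5*cos(m) - 14)^2*cos(m)^3 + (cos(m)^2 + 5*cos(m) - 14)*(12*(1 - cos(2*m))^2 + 318*cos(m) - 372*cos(2*m) + 26*cos(3*m) + 9*cos(4*m) + 35)*cos(m)/8)/((cos(m)^2 + 5*cos(m) - 14)^3*cos(m)^3)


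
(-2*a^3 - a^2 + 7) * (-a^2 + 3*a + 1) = 2*a^5 - 5*a^4 - 5*a^3 - 8*a^2 + 21*a + 7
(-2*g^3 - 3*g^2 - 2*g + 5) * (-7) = 14*g^3 + 21*g^2 + 14*g - 35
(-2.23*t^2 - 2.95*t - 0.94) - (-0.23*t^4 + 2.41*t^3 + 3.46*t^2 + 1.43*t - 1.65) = 0.23*t^4 - 2.41*t^3 - 5.69*t^2 - 4.38*t + 0.71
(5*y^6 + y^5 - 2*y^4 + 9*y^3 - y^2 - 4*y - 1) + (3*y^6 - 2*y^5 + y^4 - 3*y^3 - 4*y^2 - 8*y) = 8*y^6 - y^5 - y^4 + 6*y^3 - 5*y^2 - 12*y - 1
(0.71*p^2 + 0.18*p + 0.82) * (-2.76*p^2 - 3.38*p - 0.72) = -1.9596*p^4 - 2.8966*p^3 - 3.3828*p^2 - 2.9012*p - 0.5904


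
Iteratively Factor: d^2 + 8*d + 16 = (d + 4)*(d + 4)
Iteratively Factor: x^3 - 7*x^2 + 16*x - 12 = (x - 2)*(x^2 - 5*x + 6) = (x - 3)*(x - 2)*(x - 2)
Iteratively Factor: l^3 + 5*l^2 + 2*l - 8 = (l - 1)*(l^2 + 6*l + 8) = (l - 1)*(l + 4)*(l + 2)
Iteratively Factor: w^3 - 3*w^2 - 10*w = (w + 2)*(w^2 - 5*w) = w*(w + 2)*(w - 5)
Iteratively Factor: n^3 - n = (n + 1)*(n^2 - n) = (n - 1)*(n + 1)*(n)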